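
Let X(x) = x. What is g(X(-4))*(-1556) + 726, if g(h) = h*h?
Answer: -24170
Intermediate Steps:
g(h) = h²
g(X(-4))*(-1556) + 726 = (-4)²*(-1556) + 726 = 16*(-1556) + 726 = -24896 + 726 = -24170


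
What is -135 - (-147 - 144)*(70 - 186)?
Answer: -33891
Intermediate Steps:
-135 - (-147 - 144)*(70 - 186) = -135 - (-291)*(-116) = -135 - 1*33756 = -135 - 33756 = -33891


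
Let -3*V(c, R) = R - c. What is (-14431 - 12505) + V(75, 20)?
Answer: -80753/3 ≈ -26918.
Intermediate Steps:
V(c, R) = -R/3 + c/3 (V(c, R) = -(R - c)/3 = -R/3 + c/3)
(-14431 - 12505) + V(75, 20) = (-14431 - 12505) + (-⅓*20 + (⅓)*75) = -26936 + (-20/3 + 25) = -26936 + 55/3 = -80753/3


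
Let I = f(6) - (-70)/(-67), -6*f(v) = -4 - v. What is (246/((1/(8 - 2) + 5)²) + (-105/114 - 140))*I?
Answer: -200401125/2446706 ≈ -81.906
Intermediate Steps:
f(v) = ⅔ + v/6 (f(v) = -(-4 - v)/6 = ⅔ + v/6)
I = 125/201 (I = (⅔ + (⅙)*6) - (-70)/(-67) = (⅔ + 1) - (-70)*(-1)/67 = 5/3 - 1*70/67 = 5/3 - 70/67 = 125/201 ≈ 0.62189)
(246/((1/(8 - 2) + 5)²) + (-105/114 - 140))*I = (246/((1/(8 - 2) + 5)²) + (-105/114 - 140))*(125/201) = (246/((1/6 + 5)²) + (-105*1/114 - 140))*(125/201) = (246/((⅙ + 5)²) + (-35/38 - 140))*(125/201) = (246/((31/6)²) - 5355/38)*(125/201) = (246/(961/36) - 5355/38)*(125/201) = (246*(36/961) - 5355/38)*(125/201) = (8856/961 - 5355/38)*(125/201) = -4809627/36518*125/201 = -200401125/2446706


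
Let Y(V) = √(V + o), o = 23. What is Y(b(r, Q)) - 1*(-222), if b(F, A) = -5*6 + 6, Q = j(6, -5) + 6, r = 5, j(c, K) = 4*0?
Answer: 222 + I ≈ 222.0 + 1.0*I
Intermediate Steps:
j(c, K) = 0
Q = 6 (Q = 0 + 6 = 6)
b(F, A) = -24 (b(F, A) = -30 + 6 = -24)
Y(V) = √(23 + V) (Y(V) = √(V + 23) = √(23 + V))
Y(b(r, Q)) - 1*(-222) = √(23 - 24) - 1*(-222) = √(-1) + 222 = I + 222 = 222 + I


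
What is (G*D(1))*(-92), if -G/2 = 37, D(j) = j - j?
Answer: 0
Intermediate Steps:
D(j) = 0
G = -74 (G = -2*37 = -74)
(G*D(1))*(-92) = -74*0*(-92) = 0*(-92) = 0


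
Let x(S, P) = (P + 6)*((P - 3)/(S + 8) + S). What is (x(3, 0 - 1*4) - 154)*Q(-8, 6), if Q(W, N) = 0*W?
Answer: 0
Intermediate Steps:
Q(W, N) = 0
x(S, P) = (6 + P)*(S + (-3 + P)/(8 + S)) (x(S, P) = (6 + P)*((-3 + P)/(8 + S) + S) = (6 + P)*(S + (-3 + P)/(8 + S)))
(x(3, 0 - 1*4) - 154)*Q(-8, 6) = ((-18 + (0 - 1*4)² + 3*(0 - 1*4) + 6*3² + 48*3 + (0 - 1*4)*3² + 8*(0 - 1*4)*3)/(8 + 3) - 154)*0 = ((-18 + (0 - 4)² + 3*(0 - 4) + 6*9 + 144 + (0 - 4)*9 + 8*(0 - 4)*3)/11 - 154)*0 = ((-18 + (-4)² + 3*(-4) + 54 + 144 - 4*9 + 8*(-4)*3)/11 - 154)*0 = ((-18 + 16 - 12 + 54 + 144 - 36 - 96)/11 - 154)*0 = ((1/11)*52 - 154)*0 = (52/11 - 154)*0 = -1642/11*0 = 0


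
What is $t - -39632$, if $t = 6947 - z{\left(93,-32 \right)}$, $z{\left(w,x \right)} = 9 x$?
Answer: $46867$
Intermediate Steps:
$t = 7235$ ($t = 6947 - 9 \left(-32\right) = 6947 - -288 = 6947 + 288 = 7235$)
$t - -39632 = 7235 - -39632 = 7235 + 39632 = 46867$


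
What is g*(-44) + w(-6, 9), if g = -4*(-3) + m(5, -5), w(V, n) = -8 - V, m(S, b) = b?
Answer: -310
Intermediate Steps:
g = 7 (g = -4*(-3) - 5 = 12 - 5 = 7)
g*(-44) + w(-6, 9) = 7*(-44) + (-8 - 1*(-6)) = -308 + (-8 + 6) = -308 - 2 = -310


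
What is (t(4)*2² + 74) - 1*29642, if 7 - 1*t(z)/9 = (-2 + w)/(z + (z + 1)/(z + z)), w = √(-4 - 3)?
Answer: -1084116/37 - 288*I*√7/37 ≈ -29300.0 - 20.594*I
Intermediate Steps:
w = I*√7 (w = √(-7) = I*√7 ≈ 2.6458*I)
t(z) = 63 - 9*(-2 + I*√7)/(z + (1 + z)/(2*z)) (t(z) = 63 - 9*(-2 + I*√7)/(z + (z + 1)/(z + z)) = 63 - 9*(-2 + I*√7)/(z + (1 + z)/((2*z))) = 63 - 9*(-2 + I*√7)/(z + (1 + z)*(1/(2*z))) = 63 - 9*(-2 + I*√7)/(z + (1 + z)/(2*z)))
(t(4)*2² + 74) - 1*29642 = ((9*(7 + 11*4 + 14*4² - 2*I*4*√7)/(1 + 4 + 2*4²))*2² + 74) - 1*29642 = ((9*(7 + 44 + 14*16 - 8*I*√7)/(1 + 4 + 2*16))*4 + 74) - 29642 = ((9*(7 + 44 + 224 - 8*I*√7)/(1 + 4 + 32))*4 + 74) - 29642 = ((9*(275 - 8*I*√7)/37)*4 + 74) - 29642 = ((9*(1/37)*(275 - 8*I*√7))*4 + 74) - 29642 = ((2475/37 - 72*I*√7/37)*4 + 74) - 29642 = ((9900/37 - 288*I*√7/37) + 74) - 29642 = (12638/37 - 288*I*√7/37) - 29642 = -1084116/37 - 288*I*√7/37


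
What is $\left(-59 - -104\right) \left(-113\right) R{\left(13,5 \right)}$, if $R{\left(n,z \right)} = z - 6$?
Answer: $5085$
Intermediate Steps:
$R{\left(n,z \right)} = -6 + z$
$\left(-59 - -104\right) \left(-113\right) R{\left(13,5 \right)} = \left(-59 - -104\right) \left(-113\right) \left(-6 + 5\right) = \left(-59 + 104\right) \left(-113\right) \left(-1\right) = 45 \left(-113\right) \left(-1\right) = \left(-5085\right) \left(-1\right) = 5085$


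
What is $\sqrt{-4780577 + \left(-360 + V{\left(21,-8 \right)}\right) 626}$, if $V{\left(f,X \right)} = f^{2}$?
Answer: $i \sqrt{4729871} \approx 2174.8 i$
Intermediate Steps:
$\sqrt{-4780577 + \left(-360 + V{\left(21,-8 \right)}\right) 626} = \sqrt{-4780577 + \left(-360 + 21^{2}\right) 626} = \sqrt{-4780577 + \left(-360 + 441\right) 626} = \sqrt{-4780577 + 81 \cdot 626} = \sqrt{-4780577 + 50706} = \sqrt{-4729871} = i \sqrt{4729871}$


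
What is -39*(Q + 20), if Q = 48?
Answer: -2652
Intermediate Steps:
-39*(Q + 20) = -39*(48 + 20) = -39*68 = -2652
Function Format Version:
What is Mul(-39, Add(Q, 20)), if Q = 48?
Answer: -2652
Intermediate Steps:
Mul(-39, Add(Q, 20)) = Mul(-39, Add(48, 20)) = Mul(-39, 68) = -2652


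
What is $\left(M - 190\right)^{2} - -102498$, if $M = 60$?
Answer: $119398$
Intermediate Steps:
$\left(M - 190\right)^{2} - -102498 = \left(60 - 190\right)^{2} - -102498 = \left(-130\right)^{2} + 102498 = 16900 + 102498 = 119398$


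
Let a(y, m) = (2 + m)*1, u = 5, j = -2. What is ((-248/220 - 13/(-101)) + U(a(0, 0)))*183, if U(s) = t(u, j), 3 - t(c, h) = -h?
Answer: 1464/5555 ≈ 0.26355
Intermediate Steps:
t(c, h) = 3 + h (t(c, h) = 3 - (-1)*h = 3 + h)
a(y, m) = 2 + m
U(s) = 1 (U(s) = 3 - 2 = 1)
((-248/220 - 13/(-101)) + U(a(0, 0)))*183 = ((-248/220 - 13/(-101)) + 1)*183 = ((-248*1/220 - 13*(-1/101)) + 1)*183 = ((-62/55 + 13/101) + 1)*183 = (-5547/5555 + 1)*183 = (8/5555)*183 = 1464/5555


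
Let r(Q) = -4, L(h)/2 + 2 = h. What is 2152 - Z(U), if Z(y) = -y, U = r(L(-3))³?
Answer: 2088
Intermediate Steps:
L(h) = -4 + 2*h
U = -64 (U = (-4)³ = -64)
2152 - Z(U) = 2152 - (-1)*(-64) = 2152 - 1*64 = 2152 - 64 = 2088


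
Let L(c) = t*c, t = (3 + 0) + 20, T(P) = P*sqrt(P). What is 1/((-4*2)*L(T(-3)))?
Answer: -I*sqrt(3)/1656 ≈ -0.0010459*I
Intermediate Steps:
T(P) = P**(3/2)
t = 23 (t = 3 + 20 = 23)
L(c) = 23*c
1/((-4*2)*L(T(-3))) = 1/((-4*2)*(23*(-3)**(3/2))) = 1/(-184*(-3*I*sqrt(3))) = 1/(-(-552)*I*sqrt(3)) = 1/(552*I*sqrt(3)) = -I*sqrt(3)/1656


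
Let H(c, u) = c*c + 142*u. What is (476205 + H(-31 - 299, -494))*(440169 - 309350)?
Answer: 67366159783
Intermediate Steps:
H(c, u) = c² + 142*u
(476205 + H(-31 - 299, -494))*(440169 - 309350) = (476205 + ((-31 - 299)² + 142*(-494)))*(440169 - 309350) = (476205 + ((-330)² - 70148))*130819 = (476205 + (108900 - 70148))*130819 = (476205 + 38752)*130819 = 514957*130819 = 67366159783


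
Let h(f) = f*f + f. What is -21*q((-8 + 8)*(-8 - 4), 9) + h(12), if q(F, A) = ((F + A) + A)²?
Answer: -6648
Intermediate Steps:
h(f) = f + f² (h(f) = f² + f = f + f²)
q(F, A) = (F + 2*A)² (q(F, A) = ((A + F) + A)² = (F + 2*A)²)
-21*q((-8 + 8)*(-8 - 4), 9) + h(12) = -21*((-8 + 8)*(-8 - 4) + 2*9)² + 12*(1 + 12) = -21*(0*(-12) + 18)² + 12*13 = -21*(0 + 18)² + 156 = -21*18² + 156 = -21*324 + 156 = -6804 + 156 = -6648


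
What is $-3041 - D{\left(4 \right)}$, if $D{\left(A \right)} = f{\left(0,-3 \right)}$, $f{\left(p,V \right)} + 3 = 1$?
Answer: $-3039$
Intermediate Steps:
$f{\left(p,V \right)} = -2$ ($f{\left(p,V \right)} = -3 + 1 = -2$)
$D{\left(A \right)} = -2$
$-3041 - D{\left(4 \right)} = -3041 - -2 = -3041 + 2 = -3039$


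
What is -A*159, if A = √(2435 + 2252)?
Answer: -159*√4687 ≈ -10885.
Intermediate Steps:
A = √4687 ≈ 68.462
-A*159 = -√4687*159 = -159*√4687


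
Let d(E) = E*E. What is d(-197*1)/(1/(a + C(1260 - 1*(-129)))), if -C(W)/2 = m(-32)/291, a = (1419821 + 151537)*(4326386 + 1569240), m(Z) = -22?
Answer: 104623804305935916848/291 ≈ 3.5953e+17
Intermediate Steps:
d(E) = E²
a = 9264139080108 (a = 1571358*5895626 = 9264139080108)
C(W) = 44/291 (C(W) = -(-44)/291 = -2*(-22/291) = 44/291)
d(-197*1)/(1/(a + C(1260 - 1*(-129)))) = (-197*1)²/(1/(9264139080108 + 44/291)) = (-197)²/(1/(2695864472311472/291)) = 38809/(291/2695864472311472) = 38809*(2695864472311472/291) = 104623804305935916848/291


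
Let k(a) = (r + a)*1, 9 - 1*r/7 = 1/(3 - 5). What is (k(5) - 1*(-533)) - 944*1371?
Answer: -2587239/2 ≈ -1.2936e+6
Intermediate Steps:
r = 133/2 (r = 63 - 7/(3 - 5) = 63 - 7/(-2) = 63 - 7*(-1/2) = 63 + 7/2 = 133/2 ≈ 66.500)
k(a) = 133/2 + a (k(a) = (133/2 + a)*1 = 133/2 + a)
(k(5) - 1*(-533)) - 944*1371 = ((133/2 + 5) - 1*(-533)) - 944*1371 = (143/2 + 533) - 1294224 = 1209/2 - 1294224 = -2587239/2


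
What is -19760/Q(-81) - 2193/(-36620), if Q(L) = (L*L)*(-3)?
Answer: 766776019/720791460 ≈ 1.0638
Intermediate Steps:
Q(L) = -3*L² (Q(L) = L²*(-3) = -3*L²)
-19760/Q(-81) - 2193/(-36620) = -19760/((-3*(-81)²)) - 2193/(-36620) = -19760/((-3*6561)) - 2193*(-1/36620) = -19760/(-19683) + 2193/36620 = -19760*(-1/19683) + 2193/36620 = 19760/19683 + 2193/36620 = 766776019/720791460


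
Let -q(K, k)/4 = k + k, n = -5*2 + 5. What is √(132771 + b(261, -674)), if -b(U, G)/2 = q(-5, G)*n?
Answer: √186691 ≈ 432.08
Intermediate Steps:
n = -5 (n = -10 + 5 = -5)
q(K, k) = -8*k (q(K, k) = -4*(k + k) = -8*k)
b(U, G) = -80*G (b(U, G) = -2*(-8*G)*(-5) = -80*G)
√(132771 + b(261, -674)) = √(132771 - 80*(-674)) = √(132771 + 53920) = √186691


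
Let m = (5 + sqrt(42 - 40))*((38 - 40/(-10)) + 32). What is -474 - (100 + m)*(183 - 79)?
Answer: -49354 - 7696*sqrt(2) ≈ -60238.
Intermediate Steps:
m = 370 + 74*sqrt(2) (m = (5 + sqrt(2))*((38 - 40*(-1)/10) + 32) = (5 + sqrt(2))*((38 - 1*(-4)) + 32) = (5 + sqrt(2))*((38 + 4) + 32) = (5 + sqrt(2))*(42 + 32) = (5 + sqrt(2))*74 = 370 + 74*sqrt(2) ≈ 474.65)
-474 - (100 + m)*(183 - 79) = -474 - (100 + (370 + 74*sqrt(2)))*(183 - 79) = -474 - (470 + 74*sqrt(2))*104 = -474 - (48880 + 7696*sqrt(2)) = -474 + (-48880 - 7696*sqrt(2)) = -49354 - 7696*sqrt(2)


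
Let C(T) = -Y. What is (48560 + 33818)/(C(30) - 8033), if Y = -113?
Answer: -41189/3960 ≈ -10.401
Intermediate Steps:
C(T) = 113 (C(T) = -1*(-113) = 113)
(48560 + 33818)/(C(30) - 8033) = (48560 + 33818)/(113 - 8033) = 82378/(-7920) = 82378*(-1/7920) = -41189/3960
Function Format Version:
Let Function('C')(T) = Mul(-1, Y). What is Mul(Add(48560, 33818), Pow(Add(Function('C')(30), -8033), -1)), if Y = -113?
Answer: Rational(-41189, 3960) ≈ -10.401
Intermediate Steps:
Function('C')(T) = 113 (Function('C')(T) = Mul(-1, -113) = 113)
Mul(Add(48560, 33818), Pow(Add(Function('C')(30), -8033), -1)) = Mul(Add(48560, 33818), Pow(Add(113, -8033), -1)) = Mul(82378, Pow(-7920, -1)) = Mul(82378, Rational(-1, 7920)) = Rational(-41189, 3960)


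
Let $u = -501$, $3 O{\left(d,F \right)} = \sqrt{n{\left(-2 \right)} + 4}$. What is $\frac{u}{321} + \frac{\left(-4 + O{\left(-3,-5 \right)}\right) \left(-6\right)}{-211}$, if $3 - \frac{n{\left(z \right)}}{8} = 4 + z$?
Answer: $- \frac{37805}{22577} + \frac{4 \sqrt{3}}{211} \approx -1.6417$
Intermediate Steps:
$n{\left(z \right)} = -8 - 8 z$ ($n{\left(z \right)} = 24 - 8 \left(4 + z\right) = 24 - \left(32 + 8 z\right) = -8 - 8 z$)
$O{\left(d,F \right)} = \frac{2 \sqrt{3}}{3}$ ($O{\left(d,F \right)} = \frac{\sqrt{\left(-8 - -16\right) + 4}}{3} = \frac{\sqrt{\left(-8 + 16\right) + 4}}{3} = \frac{\sqrt{8 + 4}}{3} = \frac{\sqrt{12}}{3} = \frac{2 \sqrt{3}}{3}$)
$\frac{u}{321} + \frac{\left(-4 + O{\left(-3,-5 \right)}\right) \left(-6\right)}{-211} = - \frac{501}{321} + \frac{\left(-4 + \frac{2 \sqrt{3}}{3}\right) \left(-6\right)}{-211} = \left(-501\right) \frac{1}{321} + \left(24 - 4 \sqrt{3}\right) \left(- \frac{1}{211}\right) = - \frac{167}{107} - \left(\frac{24}{211} - \frac{4 \sqrt{3}}{211}\right) = - \frac{37805}{22577} + \frac{4 \sqrt{3}}{211}$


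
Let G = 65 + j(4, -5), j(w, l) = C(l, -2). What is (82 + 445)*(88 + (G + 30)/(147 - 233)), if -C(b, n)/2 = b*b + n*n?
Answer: 3968837/86 ≈ 46149.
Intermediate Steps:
C(b, n) = -2*b² - 2*n² (C(b, n) = -2*(b*b + n*n) = -2*(b² + n²) = -2*b² - 2*n²)
j(w, l) = -8 - 2*l² (j(w, l) = -2*l² - 2*(-2)² = -2*l² - 2*4 = -2*l² - 8 = -8 - 2*l²)
G = 7 (G = 65 + (-8 - 2*(-5)²) = 65 + (-8 - 2*25) = 65 + (-8 - 50) = 65 - 58 = 7)
(82 + 445)*(88 + (G + 30)/(147 - 233)) = (82 + 445)*(88 + (7 + 30)/(147 - 233)) = 527*(88 + 37/(-86)) = 527*(88 + 37*(-1/86)) = 527*(88 - 37/86) = 527*(7531/86) = 3968837/86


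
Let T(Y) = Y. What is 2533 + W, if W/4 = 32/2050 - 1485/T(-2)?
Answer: 5640639/1025 ≈ 5503.1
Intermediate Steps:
W = 3044314/1025 (W = 4*(32/2050 - 1485/(-2)) = 4*(32*(1/2050) - 1485*(-½)) = 4*(16/1025 + 1485/2) = 4*(1522157/2050) = 3044314/1025 ≈ 2970.1)
2533 + W = 2533 + 3044314/1025 = 5640639/1025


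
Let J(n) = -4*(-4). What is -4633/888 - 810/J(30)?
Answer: -12397/222 ≈ -55.842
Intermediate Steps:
J(n) = 16
-4633/888 - 810/J(30) = -4633/888 - 810/16 = -4633*1/888 - 810*1/16 = -4633/888 - 405/8 = -12397/222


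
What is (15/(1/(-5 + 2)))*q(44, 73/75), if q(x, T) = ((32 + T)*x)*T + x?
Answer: -8190776/125 ≈ -65526.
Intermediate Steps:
q(x, T) = x + T*x*(32 + T) (q(x, T) = (x*(32 + T))*T + x = T*x*(32 + T) + x = x + T*x*(32 + T))
(15/(1/(-5 + 2)))*q(44, 73/75) = (15/(1/(-5 + 2)))*(44*(1 + (73/75)² + 32*(73/75))) = (15/(1/(-3)))*(44*(1 + (73*(1/75))² + 32*(73*(1/75)))) = (15/(-⅓))*(44*(1 + (73/75)² + 32*(73/75))) = (15*(-3))*(44*(1 + 5329/5625 + 2336/75)) = -1980*186154/5625 = -45*8190776/5625 = -8190776/125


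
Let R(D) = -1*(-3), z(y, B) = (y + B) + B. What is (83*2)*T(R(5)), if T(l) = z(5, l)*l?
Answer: 5478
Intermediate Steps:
z(y, B) = y + 2*B (z(y, B) = (B + y) + B = y + 2*B)
R(D) = 3
T(l) = l*(5 + 2*l) (T(l) = (5 + 2*l)*l = l*(5 + 2*l))
(83*2)*T(R(5)) = (83*2)*(3*(5 + 2*3)) = 166*(3*(5 + 6)) = 166*(3*11) = 166*33 = 5478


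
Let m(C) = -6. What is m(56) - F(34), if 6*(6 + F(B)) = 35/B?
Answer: -35/204 ≈ -0.17157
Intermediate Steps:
F(B) = -6 + 35/(6*B) (F(B) = -6 + (35/B)/6 = -6 + 35/(6*B))
m(56) - F(34) = -6 - (-6 + (35/6)/34) = -6 - (-6 + (35/6)*(1/34)) = -6 - (-6 + 35/204) = -6 - 1*(-1189/204) = -6 + 1189/204 = -35/204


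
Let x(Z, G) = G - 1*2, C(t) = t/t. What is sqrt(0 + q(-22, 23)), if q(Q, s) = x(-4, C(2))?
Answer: I ≈ 1.0*I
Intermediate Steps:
C(t) = 1
x(Z, G) = -2 + G (x(Z, G) = G - 2 = -2 + G)
q(Q, s) = -1 (q(Q, s) = -2 + 1 = -1)
sqrt(0 + q(-22, 23)) = sqrt(0 - 1) = sqrt(-1) = I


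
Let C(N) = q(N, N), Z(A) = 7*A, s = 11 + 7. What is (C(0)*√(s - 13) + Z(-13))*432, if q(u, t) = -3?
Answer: -39312 - 1296*√5 ≈ -42210.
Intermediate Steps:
s = 18
C(N) = -3
(C(0)*√(s - 13) + Z(-13))*432 = (-3*√(18 - 13) + 7*(-13))*432 = (-3*√5 - 91)*432 = (-91 - 3*√5)*432 = -39312 - 1296*√5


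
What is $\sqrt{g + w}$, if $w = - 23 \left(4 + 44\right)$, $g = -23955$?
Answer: $i \sqrt{25059} \approx 158.3 i$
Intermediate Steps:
$w = -1104$ ($w = \left(-23\right) 48 = -1104$)
$\sqrt{g + w} = \sqrt{-23955 - 1104} = \sqrt{-25059} = i \sqrt{25059}$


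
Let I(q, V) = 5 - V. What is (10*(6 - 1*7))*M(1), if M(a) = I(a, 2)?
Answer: -30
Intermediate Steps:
M(a) = 3 (M(a) = 5 - 1*2 = 5 - 2 = 3)
(10*(6 - 1*7))*M(1) = (10*(6 - 1*7))*3 = (10*(6 - 7))*3 = (10*(-1))*3 = -10*3 = -30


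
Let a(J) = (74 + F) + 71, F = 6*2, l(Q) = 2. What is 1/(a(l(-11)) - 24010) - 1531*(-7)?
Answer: 255632600/23853 ≈ 10717.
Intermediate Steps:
F = 12
a(J) = 157 (a(J) = (74 + 12) + 71 = 86 + 71 = 157)
1/(a(l(-11)) - 24010) - 1531*(-7) = 1/(157 - 24010) - 1531*(-7) = 1/(-23853) + 10717 = -1/23853 + 10717 = 255632600/23853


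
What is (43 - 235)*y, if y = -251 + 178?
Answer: 14016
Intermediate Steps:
y = -73
(43 - 235)*y = (43 - 235)*(-73) = -192*(-73) = 14016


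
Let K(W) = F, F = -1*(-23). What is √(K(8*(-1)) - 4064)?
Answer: 3*I*√449 ≈ 63.569*I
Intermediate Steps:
F = 23
K(W) = 23
√(K(8*(-1)) - 4064) = √(23 - 4064) = √(-4041) = 3*I*√449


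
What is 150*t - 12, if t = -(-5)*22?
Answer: 16488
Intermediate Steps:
t = 110 (t = -5*(-22) = 110)
150*t - 12 = 150*110 - 12 = 16500 - 12 = 16488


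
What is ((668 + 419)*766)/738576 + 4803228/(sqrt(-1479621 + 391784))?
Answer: 416321/369288 - 4803228*I*sqrt(1087837)/1087837 ≈ 1.1274 - 4605.2*I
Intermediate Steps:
((668 + 419)*766)/738576 + 4803228/(sqrt(-1479621 + 391784)) = (1087*766)*(1/738576) + 4803228/(sqrt(-1087837)) = 832642*(1/738576) + 4803228/((I*sqrt(1087837))) = 416321/369288 + 4803228*(-I*sqrt(1087837)/1087837) = 416321/369288 - 4803228*I*sqrt(1087837)/1087837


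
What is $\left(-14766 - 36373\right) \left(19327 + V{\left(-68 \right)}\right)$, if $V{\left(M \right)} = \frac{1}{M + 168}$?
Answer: $- \frac{98836396439}{100} \approx -9.8836 \cdot 10^{8}$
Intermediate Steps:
$V{\left(M \right)} = \frac{1}{168 + M}$
$\left(-14766 - 36373\right) \left(19327 + V{\left(-68 \right)}\right) = \left(-14766 - 36373\right) \left(19327 + \frac{1}{168 - 68}\right) = - 51139 \left(19327 + \frac{1}{100}\right) = \left(-51139\right) \frac{1932701}{100} = - \frac{98836396439}{100}$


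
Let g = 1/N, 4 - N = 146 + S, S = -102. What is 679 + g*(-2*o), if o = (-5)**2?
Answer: 2721/4 ≈ 680.25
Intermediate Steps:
o = 25
N = -40 (N = 4 - (146 - 102) = 4 - 1*44 = 4 - 44 = -40)
g = -1/40 (g = 1/(-40) = -1/40 ≈ -0.025000)
679 + g*(-2*o) = 679 - (-1)*25/20 = 679 - 1/40*(-50) = 679 + 5/4 = 2721/4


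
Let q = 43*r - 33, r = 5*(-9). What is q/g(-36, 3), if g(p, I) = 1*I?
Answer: -656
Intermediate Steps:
g(p, I) = I
r = -45
q = -1968 (q = 43*(-45) - 33 = -1935 - 33 = -1968)
q/g(-36, 3) = -1968/3 = -1968*⅓ = -656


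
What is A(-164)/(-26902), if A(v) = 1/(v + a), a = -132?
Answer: 1/7962992 ≈ 1.2558e-7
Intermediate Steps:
A(v) = 1/(-132 + v) (A(v) = 1/(v - 132) = 1/(-132 + v))
A(-164)/(-26902) = 1/(-132 - 164*(-26902)) = -1/26902/(-296) = -1/296*(-1/26902) = 1/7962992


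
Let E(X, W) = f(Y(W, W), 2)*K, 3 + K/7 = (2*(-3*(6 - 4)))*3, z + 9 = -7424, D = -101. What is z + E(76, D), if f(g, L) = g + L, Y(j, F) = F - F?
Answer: -7979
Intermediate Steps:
Y(j, F) = 0
z = -7433 (z = -9 - 7424 = -7433)
f(g, L) = L + g
K = -273 (K = -21 + 7*((2*(-3*(6 - 4)))*3) = -21 + 7*((2*(-3*2))*3) = -21 + 7*((2*(-6))*3) = -21 + 7*(-12*3) = -21 + 7*(-36) = -21 - 252 = -273)
E(X, W) = -546 (E(X, W) = (2 + 0)*(-273) = 2*(-273) = -546)
z + E(76, D) = -7433 - 546 = -7979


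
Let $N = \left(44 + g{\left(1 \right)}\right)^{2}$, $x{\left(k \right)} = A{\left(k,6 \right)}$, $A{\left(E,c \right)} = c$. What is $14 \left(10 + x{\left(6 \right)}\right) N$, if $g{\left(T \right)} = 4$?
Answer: $516096$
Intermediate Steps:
$x{\left(k \right)} = 6$
$N = 2304$ ($N = \left(44 + 4\right)^{2} = 48^{2} = 2304$)
$14 \left(10 + x{\left(6 \right)}\right) N = 14 \left(10 + 6\right) 2304 = 14 \cdot 16 \cdot 2304 = 224 \cdot 2304 = 516096$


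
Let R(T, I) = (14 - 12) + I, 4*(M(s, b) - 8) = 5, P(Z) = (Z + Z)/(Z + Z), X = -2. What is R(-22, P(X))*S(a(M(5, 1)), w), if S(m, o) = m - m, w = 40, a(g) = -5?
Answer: 0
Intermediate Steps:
P(Z) = 1 (P(Z) = (2*Z)/((2*Z)) = (2*Z)*(1/(2*Z)) = 1)
M(s, b) = 37/4 (M(s, b) = 8 + (1/4)*5 = 8 + 5/4 = 37/4)
R(T, I) = 2 + I
S(m, o) = 0
R(-22, P(X))*S(a(M(5, 1)), w) = (2 + 1)*0 = 3*0 = 0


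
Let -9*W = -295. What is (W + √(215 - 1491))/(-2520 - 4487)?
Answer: -295/63063 - 2*I*√319/7007 ≈ -0.0046779 - 0.0050979*I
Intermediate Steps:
W = 295/9 (W = -⅑*(-295) = 295/9 ≈ 32.778)
(W + √(215 - 1491))/(-2520 - 4487) = (295/9 + √(215 - 1491))/(-2520 - 4487) = (295/9 + √(-1276))/(-7007) = (295/9 + 2*I*√319)*(-1/7007) = -295/63063 - 2*I*√319/7007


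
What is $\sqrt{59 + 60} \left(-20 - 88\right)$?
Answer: $- 108 \sqrt{119} \approx -1178.1$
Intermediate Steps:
$\sqrt{59 + 60} \left(-20 - 88\right) = \sqrt{119} \left(-108\right) = - 108 \sqrt{119}$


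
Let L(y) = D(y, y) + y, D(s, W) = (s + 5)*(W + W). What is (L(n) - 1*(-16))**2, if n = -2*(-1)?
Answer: 2116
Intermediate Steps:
n = 2
D(s, W) = 2*W*(5 + s) (D(s, W) = (5 + s)*(2*W) = 2*W*(5 + s))
L(y) = y + 2*y*(5 + y) (L(y) = 2*y*(5 + y) + y = y + 2*y*(5 + y))
(L(n) - 1*(-16))**2 = (2*(11 + 2*2) - 1*(-16))**2 = (2*(11 + 4) + 16)**2 = (2*15 + 16)**2 = (30 + 16)**2 = 46**2 = 2116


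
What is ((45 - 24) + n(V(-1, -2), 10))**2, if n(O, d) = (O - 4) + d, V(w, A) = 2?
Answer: 841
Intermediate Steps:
n(O, d) = -4 + O + d (n(O, d) = (-4 + O) + d = -4 + O + d)
((45 - 24) + n(V(-1, -2), 10))**2 = ((45 - 24) + (-4 + 2 + 10))**2 = (21 + 8)**2 = 29**2 = 841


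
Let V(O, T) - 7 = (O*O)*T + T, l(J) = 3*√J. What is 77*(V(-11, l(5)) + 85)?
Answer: 7084 + 28182*√5 ≈ 70101.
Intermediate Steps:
V(O, T) = 7 + T + T*O² (V(O, T) = 7 + ((O*O)*T + T) = 7 + (O²*T + T) = 7 + (T*O² + T) = 7 + (T + T*O²) = 7 + T + T*O²)
77*(V(-11, l(5)) + 85) = 77*((7 + 3*√5 + (3*√5)*(-11)²) + 85) = 77*((7 + 3*√5 + (3*√5)*121) + 85) = 77*((7 + 3*√5 + 363*√5) + 85) = 77*((7 + 366*√5) + 85) = 77*(92 + 366*√5) = 7084 + 28182*√5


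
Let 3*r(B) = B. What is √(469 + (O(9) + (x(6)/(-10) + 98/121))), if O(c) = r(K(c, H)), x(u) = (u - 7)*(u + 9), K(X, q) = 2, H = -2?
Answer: √2055930/66 ≈ 21.725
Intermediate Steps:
r(B) = B/3
x(u) = (-7 + u)*(9 + u)
O(c) = ⅔ (O(c) = (⅓)*2 = ⅔)
√(469 + (O(9) + (x(6)/(-10) + 98/121))) = √(469 + (⅔ + ((-63 + 6² + 2*6)/(-10) + 98/121))) = √(469 + (⅔ + ((-63 + 36 + 12)*(-⅒) + 98*(1/121)))) = √(469 + (⅔ + (-15*(-⅒) + 98/121))) = √(469 + (⅔ + (3/2 + 98/121))) = √(469 + (⅔ + 559/242)) = √(469 + 2161/726) = √(342655/726) = √2055930/66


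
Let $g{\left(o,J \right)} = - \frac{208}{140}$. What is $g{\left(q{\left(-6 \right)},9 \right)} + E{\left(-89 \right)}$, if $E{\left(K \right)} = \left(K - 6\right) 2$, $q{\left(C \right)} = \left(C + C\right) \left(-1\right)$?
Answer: $- \frac{6702}{35} \approx -191.49$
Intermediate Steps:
$q{\left(C \right)} = - 2 C$ ($q{\left(C \right)} = 2 C \left(-1\right) = - 2 C$)
$g{\left(o,J \right)} = - \frac{52}{35}$ ($g{\left(o,J \right)} = \left(-208\right) \frac{1}{140} = - \frac{52}{35}$)
$E{\left(K \right)} = -12 + 2 K$ ($E{\left(K \right)} = \left(-6 + K\right) 2 = -12 + 2 K$)
$g{\left(q{\left(-6 \right)},9 \right)} + E{\left(-89 \right)} = - \frac{52}{35} + \left(-12 + 2 \left(-89\right)\right) = - \frac{52}{35} - 190 = - \frac{6702}{35}$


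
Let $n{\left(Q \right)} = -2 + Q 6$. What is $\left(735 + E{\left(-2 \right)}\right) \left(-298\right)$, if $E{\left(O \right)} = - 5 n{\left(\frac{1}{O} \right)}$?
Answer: $-226480$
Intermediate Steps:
$n{\left(Q \right)} = -2 + 6 Q$
$E{\left(O \right)} = 10 - \frac{30}{O}$ ($E{\left(O \right)} = - 5 \left(-2 + \frac{6}{O}\right) = 10 - \frac{30}{O}$)
$\left(735 + E{\left(-2 \right)}\right) \left(-298\right) = \left(735 - \left(-10 + \frac{30}{-2}\right)\right) \left(-298\right) = \left(735 + \left(10 - -15\right)\right) \left(-298\right) = \left(735 + \left(10 + 15\right)\right) \left(-298\right) = \left(735 + 25\right) \left(-298\right) = 760 \left(-298\right) = -226480$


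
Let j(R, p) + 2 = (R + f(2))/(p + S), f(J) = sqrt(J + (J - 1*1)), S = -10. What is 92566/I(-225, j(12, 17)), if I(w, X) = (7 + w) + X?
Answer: -990085936/2334781 - 647962*sqrt(3)/2334781 ≈ -424.54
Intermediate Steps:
f(J) = sqrt(-1 + 2*J) (f(J) = sqrt(J + (J - 1)) = sqrt(J + (-1 + J)) = sqrt(-1 + 2*J))
j(R, p) = -2 + (R + sqrt(3))/(-10 + p) (j(R, p) = -2 + (R + sqrt(-1 + 2*2))/(p - 10) = -2 + (R + sqrt(-1 + 4))/(-10 + p) = -2 + (R + sqrt(3))/(-10 + p))
I(w, X) = 7 + X + w
92566/I(-225, j(12, 17)) = 92566/(7 + (20 + 12 + sqrt(3) - 2*17)/(-10 + 17) - 225) = 92566/(7 + (20 + 12 + sqrt(3) - 34)/7 - 225) = 92566/(7 + (-2 + sqrt(3))/7 - 225) = 92566/(7 + (-2/7 + sqrt(3)/7) - 225) = 92566/(-1528/7 + sqrt(3)/7)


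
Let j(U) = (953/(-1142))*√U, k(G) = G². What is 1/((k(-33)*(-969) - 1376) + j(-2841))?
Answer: -1378001853188/1456020186690166765 + 1088326*I*√2841/1456020186690166765 ≈ -9.4642e-7 + 3.9841e-11*I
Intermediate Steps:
j(U) = -953*√U/1142 (j(U) = (953*(-1/1142))*√U = -953*√U/1142)
1/((k(-33)*(-969) - 1376) + j(-2841)) = 1/(((-33)²*(-969) - 1376) - 953*I*√2841/1142) = 1/((1089*(-969) - 1376) - 953*I*√2841/1142) = 1/((-1055241 - 1376) - 953*I*√2841/1142) = 1/(-1056617 - 953*I*√2841/1142)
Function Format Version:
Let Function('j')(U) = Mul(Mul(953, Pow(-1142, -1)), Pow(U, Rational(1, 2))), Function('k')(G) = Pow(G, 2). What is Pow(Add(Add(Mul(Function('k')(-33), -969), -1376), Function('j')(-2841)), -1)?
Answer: Add(Rational(-1378001853188, 1456020186690166765), Mul(Rational(1088326, 1456020186690166765), I, Pow(2841, Rational(1, 2)))) ≈ Add(-9.4642e-7, Mul(3.9841e-11, I))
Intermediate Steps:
Function('j')(U) = Mul(Rational(-953, 1142), Pow(U, Rational(1, 2))) (Function('j')(U) = Mul(Mul(953, Rational(-1, 1142)), Pow(U, Rational(1, 2))) = Mul(Rational(-953, 1142), Pow(U, Rational(1, 2))))
Pow(Add(Add(Mul(Function('k')(-33), -969), -1376), Function('j')(-2841)), -1) = Pow(Add(Add(Mul(Pow(-33, 2), -969), -1376), Mul(Rational(-953, 1142), Pow(-2841, Rational(1, 2)))), -1) = Pow(Add(Add(Mul(1089, -969), -1376), Mul(Rational(-953, 1142), Mul(I, Pow(2841, Rational(1, 2))))), -1) = Pow(Add(Add(-1055241, -1376), Mul(Rational(-953, 1142), I, Pow(2841, Rational(1, 2)))), -1) = Pow(Add(-1056617, Mul(Rational(-953, 1142), I, Pow(2841, Rational(1, 2)))), -1)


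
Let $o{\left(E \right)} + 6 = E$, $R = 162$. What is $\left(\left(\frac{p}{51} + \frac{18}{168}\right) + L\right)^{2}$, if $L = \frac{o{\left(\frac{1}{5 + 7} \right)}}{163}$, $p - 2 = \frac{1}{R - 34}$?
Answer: $\frac{74878302321}{6164375289856} \approx 0.012147$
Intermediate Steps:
$p = \frac{257}{128}$ ($p = 2 + \frac{1}{162 - 34} = 2 + \frac{1}{128} = \frac{257}{128} \approx 2.0078$)
$o{\left(E \right)} = -6 + E$
$L = - \frac{71}{1956}$ ($L = \frac{-6 + \frac{1}{5 + 7}}{163} = \left(-6 + \frac{1}{12}\right) \frac{1}{163} = \left(- \frac{71}{12}\right) \frac{1}{163} = - \frac{71}{1956} \approx -0.036299$)
$\left(\left(\frac{p}{51} + \frac{18}{168}\right) + L\right)^{2} = \left(\left(\frac{257}{128 \cdot 51} + \frac{18}{168}\right) - \frac{71}{1956}\right)^{2} = \left(\left(\frac{257}{128} \cdot \frac{1}{51} + 18 \cdot \frac{1}{168}\right) - \frac{71}{1956}\right)^{2} = \left(\left(\frac{257}{6528} + \frac{3}{28}\right) - \frac{71}{1956}\right)^{2} = \left(\frac{6695}{45696} - \frac{71}{1956}\right)^{2} = \left(\frac{273639}{2482816}\right)^{2} = \frac{74878302321}{6164375289856}$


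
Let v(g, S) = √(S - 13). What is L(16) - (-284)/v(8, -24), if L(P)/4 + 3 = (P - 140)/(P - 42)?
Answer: 92/13 - 284*I*√37/37 ≈ 7.0769 - 46.689*I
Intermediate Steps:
v(g, S) = √(-13 + S)
L(P) = -12 + 4*(-140 + P)/(-42 + P) (L(P) = -12 + 4*((P - 140)/(P - 42)) = -12 + 4*((-140 + P)/(-42 + P)) = -12 + 4*(-140 + P)/(-42 + P))
L(16) - (-284)/v(8, -24) = 8*(-7 - 1*16)/(-42 + 16) - (-284)/(√(-13 - 24)) = 8*(-7 - 16)/(-26) - (-284)/(√(-37)) = 8*(-1/26)*(-23) - (-284)/(I*√37) = 92/13 - (-284)*(-I*√37/37) = 92/13 - 284*I*√37/37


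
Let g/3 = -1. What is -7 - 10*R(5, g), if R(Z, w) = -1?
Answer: 3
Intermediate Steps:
g = -3 (g = 3*(-1) = -3)
-7 - 10*R(5, g) = -7 - 10*(-1) = -7 + 10 = 3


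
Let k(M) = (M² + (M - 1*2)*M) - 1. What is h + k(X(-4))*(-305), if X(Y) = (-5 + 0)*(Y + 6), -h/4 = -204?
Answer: -65979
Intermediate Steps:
h = 816 (h = -4*(-204) = 816)
X(Y) = -30 - 5*Y (X(Y) = -5*(6 + Y) = -30 - 5*Y)
k(M) = -1 + M² + M*(-2 + M) (k(M) = (M² + (M - 2)*M) - 1 = (M² + (-2 + M)*M) - 1 = (M² + M*(-2 + M)) - 1 = -1 + M² + M*(-2 + M))
h + k(X(-4))*(-305) = 816 + (-1 - 2*(-30 - 5*(-4)) + 2*(-30 - 5*(-4))²)*(-305) = 816 + (-1 - 2*(-30 + 20) + 2*(-30 + 20)²)*(-305) = 816 + (-1 - 2*(-10) + 2*(-10)²)*(-305) = 816 + (-1 + 20 + 2*100)*(-305) = 816 + (-1 + 20 + 200)*(-305) = 816 + 219*(-305) = 816 - 66795 = -65979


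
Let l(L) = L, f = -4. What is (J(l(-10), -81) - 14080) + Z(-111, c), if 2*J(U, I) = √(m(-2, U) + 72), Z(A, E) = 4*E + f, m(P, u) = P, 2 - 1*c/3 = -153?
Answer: -12224 + √70/2 ≈ -12220.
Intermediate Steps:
c = 465 (c = 6 - 3*(-153) = 6 + 459 = 465)
Z(A, E) = -4 + 4*E (Z(A, E) = 4*E - 4 = -4 + 4*E)
J(U, I) = √70/2 (J(U, I) = √(-2 + 72)/2 = √70/2)
(J(l(-10), -81) - 14080) + Z(-111, c) = (√70/2 - 14080) + (-4 + 4*465) = (-14080 + √70/2) + (-4 + 1860) = (-14080 + √70/2) + 1856 = -12224 + √70/2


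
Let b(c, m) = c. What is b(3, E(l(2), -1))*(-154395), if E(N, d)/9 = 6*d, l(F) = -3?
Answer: -463185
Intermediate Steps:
E(N, d) = 54*d (E(N, d) = 9*(6*d) = 54*d)
b(3, E(l(2), -1))*(-154395) = 3*(-154395) = -463185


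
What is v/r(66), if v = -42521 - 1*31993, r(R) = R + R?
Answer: -1129/2 ≈ -564.50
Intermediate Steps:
r(R) = 2*R
v = -74514 (v = -42521 - 31993 = -74514)
v/r(66) = -74514/(2*66) = -74514/132 = -74514*1/132 = -1129/2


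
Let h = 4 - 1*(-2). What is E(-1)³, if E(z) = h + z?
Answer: 125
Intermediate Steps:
h = 6 (h = 4 + 2 = 6)
E(z) = 6 + z
E(-1)³ = (6 - 1)³ = 5³ = 125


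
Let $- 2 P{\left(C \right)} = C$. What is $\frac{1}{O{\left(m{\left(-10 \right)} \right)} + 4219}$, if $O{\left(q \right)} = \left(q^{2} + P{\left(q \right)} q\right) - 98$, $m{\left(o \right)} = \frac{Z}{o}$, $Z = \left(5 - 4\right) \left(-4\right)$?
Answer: $\frac{25}{103027} \approx 0.00024265$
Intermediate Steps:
$P{\left(C \right)} = - \frac{C}{2}$
$Z = -4$ ($Z = 1 \left(-4\right) = -4$)
$m{\left(o \right)} = - \frac{4}{o}$
$O{\left(q \right)} = -98 + \frac{q^{2}}{2}$ ($O{\left(q \right)} = \left(q^{2} + - \frac{q}{2} q\right) - 98 = \left(q^{2} - \frac{q^{2}}{2}\right) - 98 = \frac{q^{2}}{2} - 98 = -98 + \frac{q^{2}}{2}$)
$\frac{1}{O{\left(m{\left(-10 \right)} \right)} + 4219} = \frac{1}{\left(-98 + \frac{\left(- \frac{4}{-10}\right)^{2}}{2}\right) + 4219} = \frac{1}{\left(-98 + \frac{\left(\left(-4\right) \left(- \frac{1}{10}\right)\right)^{2}}{2}\right) + 4219} = \frac{1}{\left(-98 + \frac{\left(\frac{2}{5}\right)^{2}}{2}\right) + 4219} = \frac{1}{\left(-98 + \frac{1}{2} \cdot \frac{4}{25}\right) + 4219} = \frac{1}{\left(-98 + \frac{2}{25}\right) + 4219} = \frac{1}{- \frac{2448}{25} + 4219} = \frac{1}{\frac{103027}{25}} = \frac{25}{103027}$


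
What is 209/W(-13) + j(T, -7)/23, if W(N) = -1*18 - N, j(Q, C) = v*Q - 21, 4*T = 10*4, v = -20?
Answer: -5912/115 ≈ -51.409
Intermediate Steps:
T = 10 (T = (10*4)/4 = (1/4)*40 = 10)
j(Q, C) = -21 - 20*Q (j(Q, C) = -20*Q - 21 = -21 - 20*Q)
W(N) = -18 - N
209/W(-13) + j(T, -7)/23 = 209/(-18 - 1*(-13)) + (-21 - 20*10)/23 = 209/(-18 + 13) + (-21 - 200)*(1/23) = 209/(-5) - 221*1/23 = 209*(-1/5) - 221/23 = -209/5 - 221/23 = -5912/115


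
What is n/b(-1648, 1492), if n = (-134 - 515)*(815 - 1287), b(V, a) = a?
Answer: 76582/373 ≈ 205.31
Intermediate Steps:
n = 306328 (n = -649*(-472) = 306328)
n/b(-1648, 1492) = 306328/1492 = 306328*(1/1492) = 76582/373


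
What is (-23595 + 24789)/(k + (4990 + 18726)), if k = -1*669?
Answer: 1194/23047 ≈ 0.051807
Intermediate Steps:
k = -669
(-23595 + 24789)/(k + (4990 + 18726)) = (-23595 + 24789)/(-669 + (4990 + 18726)) = 1194/(-669 + 23716) = 1194/23047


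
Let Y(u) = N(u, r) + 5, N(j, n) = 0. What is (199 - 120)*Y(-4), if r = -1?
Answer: 395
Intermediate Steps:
Y(u) = 5 (Y(u) = 0 + 5 = 5)
(199 - 120)*Y(-4) = (199 - 120)*5 = 79*5 = 395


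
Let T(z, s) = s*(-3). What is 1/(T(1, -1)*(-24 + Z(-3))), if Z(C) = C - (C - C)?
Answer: -1/81 ≈ -0.012346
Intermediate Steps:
Z(C) = C (Z(C) = C - 1*0 = C + 0 = C)
T(z, s) = -3*s
1/(T(1, -1)*(-24 + Z(-3))) = 1/((-3*(-1))*(-24 - 3)) = 1/(3*(-27)) = 1/(-81) = -1/81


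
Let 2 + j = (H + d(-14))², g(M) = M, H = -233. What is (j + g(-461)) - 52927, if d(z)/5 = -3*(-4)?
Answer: -23461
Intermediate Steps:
d(z) = 60 (d(z) = 5*(-3*(-4)) = 5*12 = 60)
j = 29927 (j = -2 + (-233 + 60)² = -2 + (-173)² = -2 + 29929 = 29927)
(j + g(-461)) - 52927 = (29927 - 461) - 52927 = 29466 - 52927 = -23461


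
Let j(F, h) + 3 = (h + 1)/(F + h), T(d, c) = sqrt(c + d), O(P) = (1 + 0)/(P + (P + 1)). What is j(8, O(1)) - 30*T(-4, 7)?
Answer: -71/25 - 30*sqrt(3) ≈ -54.802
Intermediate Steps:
O(P) = 1/(1 + 2*P) (O(P) = 1/(P + (1 + P)) = 1/(1 + 2*P))
j(F, h) = -3 + (1 + h)/(F + h) (j(F, h) = -3 + (h + 1)/(F + h) = -3 + (1 + h)/(F + h))
j(8, O(1)) - 30*T(-4, 7) = (1 - 3*8 - 2/(1 + 2*1))/(8 + 1/(1 + 2*1)) - 30*sqrt(7 - 4) = (1 - 24 - 2/(1 + 2))/(8 + 1/(1 + 2)) - 30*sqrt(3) = (1 - 24 - 2/3)/(8 + 1/3) - 30*sqrt(3) = (1 - 24 - 2*1/3)/(8 + 1/3) - 30*sqrt(3) = (1 - 24 - 2/3)/(25/3) - 30*sqrt(3) = (3/25)*(-71/3) - 30*sqrt(3) = -71/25 - 30*sqrt(3)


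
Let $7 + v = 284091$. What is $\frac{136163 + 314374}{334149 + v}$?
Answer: $\frac{450537}{618233} \approx 0.72875$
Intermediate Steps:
$v = 284084$ ($v = -7 + 284091 = 284084$)
$\frac{136163 + 314374}{334149 + v} = \frac{136163 + 314374}{334149 + 284084} = \frac{450537}{618233}$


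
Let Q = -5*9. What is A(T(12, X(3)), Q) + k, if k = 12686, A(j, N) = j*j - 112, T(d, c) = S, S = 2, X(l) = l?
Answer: 12578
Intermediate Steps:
T(d, c) = 2
Q = -45
A(j, N) = -112 + j² (A(j, N) = j² - 112 = -112 + j²)
A(T(12, X(3)), Q) + k = (-112 + 2²) + 12686 = (-112 + 4) + 12686 = -108 + 12686 = 12578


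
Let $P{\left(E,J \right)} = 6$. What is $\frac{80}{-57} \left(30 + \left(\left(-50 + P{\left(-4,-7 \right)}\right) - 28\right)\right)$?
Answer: $\frac{1120}{19} \approx 58.947$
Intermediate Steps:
$\frac{80}{-57} \left(30 + \left(\left(-50 + P{\left(-4,-7 \right)}\right) - 28\right)\right) = \frac{80}{-57} \left(30 + \left(\left(-50 + 6\right) - 28\right)\right) = 80 \left(- \frac{1}{57}\right) \left(30 - 72\right) = - \frac{80 \left(30 - 72\right)}{57} = \left(- \frac{80}{57}\right) \left(-42\right) = \frac{1120}{19}$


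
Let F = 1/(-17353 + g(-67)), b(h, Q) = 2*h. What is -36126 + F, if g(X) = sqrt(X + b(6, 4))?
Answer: -10878501881017/301126664 - I*sqrt(55)/301126664 ≈ -36126.0 - 2.4628e-8*I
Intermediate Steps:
g(X) = sqrt(12 + X) (g(X) = sqrt(X + 2*6) = sqrt(X + 12) = sqrt(12 + X))
F = 1/(-17353 + I*sqrt(55)) (F = 1/(-17353 + sqrt(12 - 67)) = 1/(-17353 + sqrt(-55)) = 1/(-17353 + I*sqrt(55)) ≈ -5.7627e-5 - 2.46e-8*I)
-36126 + F = -36126 + (-17353/301126664 - I*sqrt(55)/301126664) = -10878501881017/301126664 - I*sqrt(55)/301126664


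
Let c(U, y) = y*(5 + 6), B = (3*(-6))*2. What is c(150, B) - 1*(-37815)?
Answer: 37419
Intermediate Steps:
B = -36 (B = -18*2 = -36)
c(U, y) = 11*y (c(U, y) = y*11 = 11*y)
c(150, B) - 1*(-37815) = 11*(-36) - 1*(-37815) = -396 + 37815 = 37419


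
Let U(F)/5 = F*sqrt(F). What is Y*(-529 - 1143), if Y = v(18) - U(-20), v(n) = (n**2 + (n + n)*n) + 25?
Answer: -1666984 - 334400*I*sqrt(5) ≈ -1.667e+6 - 7.4774e+5*I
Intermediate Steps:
U(F) = 5*F**(3/2) (U(F) = 5*(F*sqrt(F)) = 5*F**(3/2))
v(n) = 25 + 3*n**2 (v(n) = (n**2 + (2*n)*n) + 25 = (n**2 + 2*n**2) + 25 = 3*n**2 + 25 = 25 + 3*n**2)
Y = 997 + 200*I*sqrt(5) (Y = (25 + 3*18**2) - 5*(-20)**(3/2) = (25 + 3*324) - 5*(-40*I*sqrt(5)) = (25 + 972) - (-200)*I*sqrt(5) = 997 + 200*I*sqrt(5) ≈ 997.0 + 447.21*I)
Y*(-529 - 1143) = (997 + 200*I*sqrt(5))*(-529 - 1143) = (997 + 200*I*sqrt(5))*(-1672) = -1666984 - 334400*I*sqrt(5)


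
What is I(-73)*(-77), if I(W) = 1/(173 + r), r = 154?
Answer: -77/327 ≈ -0.23547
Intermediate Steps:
I(W) = 1/327 (I(W) = 1/(173 + 154) = 1/327)
I(-73)*(-77) = (1/327)*(-77) = -77/327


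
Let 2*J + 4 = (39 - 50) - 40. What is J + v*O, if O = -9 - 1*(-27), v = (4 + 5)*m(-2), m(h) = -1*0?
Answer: -55/2 ≈ -27.500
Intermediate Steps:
m(h) = 0
J = -55/2 (J = -2 + ((39 - 50) - 40)/2 = -2 + (-11 - 40)/2 = -2 + (½)*(-51) = -2 - 51/2 = -55/2 ≈ -27.500)
v = 0 (v = (4 + 5)*0 = 9*0 = 0)
O = 18 (O = -9 + 27 = 18)
J + v*O = -55/2 + 0*18 = -55/2 + 0 = -55/2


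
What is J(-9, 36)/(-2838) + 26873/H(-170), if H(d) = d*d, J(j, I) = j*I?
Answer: 14271529/13669700 ≈ 1.0440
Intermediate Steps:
J(j, I) = I*j
H(d) = d²
J(-9, 36)/(-2838) + 26873/H(-170) = (36*(-9))/(-2838) + 26873/((-170)²) = -324*(-1/2838) + 26873/28900 = 54/473 + 26873*(1/28900) = 54/473 + 26873/28900 = 14271529/13669700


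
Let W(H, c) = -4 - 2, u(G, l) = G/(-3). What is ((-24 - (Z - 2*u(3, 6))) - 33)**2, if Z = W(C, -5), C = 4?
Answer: 2809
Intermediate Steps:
u(G, l) = -G/3 (u(G, l) = G*(-1/3) = -G/3)
W(H, c) = -6
Z = -6
((-24 - (Z - 2*u(3, 6))) - 33)**2 = ((-24 - (-6 - (-2)*3/3)) - 33)**2 = ((-24 - (-6 - 2*(-1))) - 33)**2 = ((-24 - (-6 + 2)) - 33)**2 = ((-24 - 1*(-4)) - 33)**2 = ((-24 + 4) - 33)**2 = (-20 - 33)**2 = (-53)**2 = 2809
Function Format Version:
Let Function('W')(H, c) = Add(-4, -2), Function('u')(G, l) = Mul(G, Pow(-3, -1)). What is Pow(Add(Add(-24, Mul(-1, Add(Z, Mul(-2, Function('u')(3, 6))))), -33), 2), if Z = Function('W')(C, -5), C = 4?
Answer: 2809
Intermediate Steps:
Function('u')(G, l) = Mul(Rational(-1, 3), G) (Function('u')(G, l) = Mul(G, Rational(-1, 3)) = Mul(Rational(-1, 3), G))
Function('W')(H, c) = -6
Z = -6
Pow(Add(Add(-24, Mul(-1, Add(Z, Mul(-2, Function('u')(3, 6))))), -33), 2) = Pow(Add(Add(-24, Mul(-1, Add(-6, Mul(-2, Mul(Rational(-1, 3), 3))))), -33), 2) = Pow(Add(Add(-24, Mul(-1, Add(-6, Mul(-2, -1)))), -33), 2) = Pow(Add(Add(-24, Mul(-1, Add(-6, 2))), -33), 2) = Pow(Add(Add(-24, Mul(-1, -4)), -33), 2) = Pow(Add(Add(-24, 4), -33), 2) = Pow(Add(-20, -33), 2) = Pow(-53, 2) = 2809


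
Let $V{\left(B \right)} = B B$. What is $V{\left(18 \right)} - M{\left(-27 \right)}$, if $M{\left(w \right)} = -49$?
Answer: $373$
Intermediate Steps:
$V{\left(B \right)} = B^{2}$
$V{\left(18 \right)} - M{\left(-27 \right)} = 18^{2} - -49 = 324 + 49 = 373$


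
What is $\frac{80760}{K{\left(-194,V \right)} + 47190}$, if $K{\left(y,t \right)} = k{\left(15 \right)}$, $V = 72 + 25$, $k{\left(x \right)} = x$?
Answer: $\frac{5384}{3147} \approx 1.7108$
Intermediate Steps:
$V = 97$
$K{\left(y,t \right)} = 15$
$\frac{80760}{K{\left(-194,V \right)} + 47190} = \frac{80760}{15 + 47190} = \frac{80760}{47205} = 80760 \cdot \frac{1}{47205} = \frac{5384}{3147}$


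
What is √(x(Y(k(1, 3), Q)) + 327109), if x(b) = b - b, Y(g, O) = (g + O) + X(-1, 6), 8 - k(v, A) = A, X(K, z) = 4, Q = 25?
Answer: √327109 ≈ 571.93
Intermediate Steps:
k(v, A) = 8 - A
Y(g, O) = 4 + O + g (Y(g, O) = (g + O) + 4 = (O + g) + 4 = 4 + O + g)
x(b) = 0
√(x(Y(k(1, 3), Q)) + 327109) = √(0 + 327109) = √327109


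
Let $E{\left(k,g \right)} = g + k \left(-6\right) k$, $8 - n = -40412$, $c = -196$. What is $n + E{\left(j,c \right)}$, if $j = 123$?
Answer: $-50550$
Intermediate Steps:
$n = 40420$ ($n = 8 - -40412 = 8 + 40412 = 40420$)
$E{\left(k,g \right)} = g - 6 k^{2}$ ($E{\left(k,g \right)} = g + - 6 k k = g - 6 k^{2}$)
$n + E{\left(j,c \right)} = 40420 - \left(196 + 6 \cdot 123^{2}\right) = 40420 - 90970 = -50550$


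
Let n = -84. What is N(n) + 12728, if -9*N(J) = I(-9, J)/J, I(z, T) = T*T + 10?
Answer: 4814717/378 ≈ 12737.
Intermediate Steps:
I(z, T) = 10 + T² (I(z, T) = T² + 10 = 10 + T²)
N(J) = -(10 + J²)/(9*J)
N(n) + 12728 = (⅑)*(-10 - 1*(-84)²)/(-84) + 12728 = (⅑)*(-1/84)*(-10 - 1*7056) + 12728 = (⅑)*(-1/84)*(-10 - 7056) + 12728 = (⅑)*(-1/84)*(-7066) + 12728 = 3533/378 + 12728 = 4814717/378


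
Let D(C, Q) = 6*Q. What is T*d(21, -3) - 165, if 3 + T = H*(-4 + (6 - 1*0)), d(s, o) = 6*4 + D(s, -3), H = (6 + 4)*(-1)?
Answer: -303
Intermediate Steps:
H = -10 (H = 10*(-1) = -10)
d(s, o) = 6 (d(s, o) = 6*4 + 6*(-3) = 24 - 18 = 6)
T = -23 (T = -3 - 10*(-4 + (6 - 1*0)) = -3 - 10*(-4 + (6 + 0)) = -3 - 10*(-4 + 6) = -3 - 10*2 = -3 - 20 = -23)
T*d(21, -3) - 165 = -23*6 - 165 = -138 - 165 = -303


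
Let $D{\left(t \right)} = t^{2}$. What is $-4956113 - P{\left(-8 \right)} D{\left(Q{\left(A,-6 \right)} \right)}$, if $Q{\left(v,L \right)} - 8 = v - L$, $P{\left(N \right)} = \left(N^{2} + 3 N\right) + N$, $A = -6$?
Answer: $-4958161$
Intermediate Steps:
$P{\left(N \right)} = N^{2} + 4 N$
$Q{\left(v,L \right)} = 8 + v - L$ ($Q{\left(v,L \right)} = 8 - \left(L - v\right) = 8 + v - L$)
$-4956113 - P{\left(-8 \right)} D{\left(Q{\left(A,-6 \right)} \right)} = -4956113 - - 8 \left(4 - 8\right) \left(8 - 6 - -6\right)^{2} = -4956113 - \left(-8\right) \left(-4\right) \left(8 - 6 + 6\right)^{2} = -4956113 - 32 \cdot 8^{2} = -4956113 - 32 \cdot 64 = -4956113 - 2048 = -4958161$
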